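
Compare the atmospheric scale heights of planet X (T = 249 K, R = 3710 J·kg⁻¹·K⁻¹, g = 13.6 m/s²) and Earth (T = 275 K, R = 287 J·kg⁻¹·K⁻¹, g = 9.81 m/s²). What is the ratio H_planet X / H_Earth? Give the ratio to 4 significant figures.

H_planet X/H_Earth ≈ 8.443

H = RT/g for each body.
H_planet X = 3710 × 249 / 13.6 = 67926 m.
H_Earth = 287 × 275 / 9.81 = 8045.4 m.
H_planet X/H_Earth = 67926/8045.4 = 8.4428.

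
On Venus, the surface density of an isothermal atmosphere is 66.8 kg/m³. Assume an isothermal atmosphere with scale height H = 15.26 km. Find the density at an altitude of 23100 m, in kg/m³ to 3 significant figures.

ρ ≈ 14.7 kg/m³

In an isothermal atmosphere, density decays like pressure: ρ = ρ₀ exp(−z/H).
z/H = 23100/15260 = 1.5138; exp(−1.5138) = 0.22007.
ρ = 66.8 × 0.22007 = 14.701 kg/m³.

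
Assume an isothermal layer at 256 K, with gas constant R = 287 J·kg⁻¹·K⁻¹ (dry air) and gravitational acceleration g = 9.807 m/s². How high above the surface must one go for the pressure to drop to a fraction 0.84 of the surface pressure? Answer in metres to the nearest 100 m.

Scale height: H = RT/g = 287 × 256 / 9.807 = 7491.8 m.
Set P/P₀ = exp(−z/H) = 0.84, so z = −H ln(0.84).
−ln(0.84) = 0.17435; z = 7491.8 × 0.17435 = 1306.2 m.

z ≈ 1300 m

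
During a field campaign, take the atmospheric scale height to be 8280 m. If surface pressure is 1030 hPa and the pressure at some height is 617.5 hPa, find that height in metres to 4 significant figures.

Invert the barometric formula: z = H ln(P₀/P).
P₀/P = 1030/617.5 = 1.6680; ln(1.6680) = 0.51163.
z = 8280.0 × 0.51163 = 4236.3 m.

z ≈ 4236 m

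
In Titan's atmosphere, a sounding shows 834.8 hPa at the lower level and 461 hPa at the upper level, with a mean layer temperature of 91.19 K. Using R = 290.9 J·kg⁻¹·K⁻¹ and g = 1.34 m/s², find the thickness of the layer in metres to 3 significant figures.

Δz ≈ 11800 m

Hypsometric equation: Δz = (R T̄/g) ln(P₁/P₂).
R T̄/g = 290.9 × 91.19 / 1.34 = 19796 m.
ln(834.8/461) = ln(1.8108) = 0.59377.
Δz = 19796 × 0.59377 = 11754 m.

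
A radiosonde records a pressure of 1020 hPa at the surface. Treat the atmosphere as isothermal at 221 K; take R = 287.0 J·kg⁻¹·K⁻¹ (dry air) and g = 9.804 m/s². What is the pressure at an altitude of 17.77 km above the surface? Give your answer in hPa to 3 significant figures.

Scale height: H = RT/g = 287.0 × 221 / 9.804 = 6469.5 m.
Barometric formula: P = P₀ exp(−z/H).
z/H = 17770/6469.5 = 2.7467; exp(−2.7467) = 0.064139.
P = 1020 × 0.064139 = 65.422 hPa.

P ≈ 65.4 hPa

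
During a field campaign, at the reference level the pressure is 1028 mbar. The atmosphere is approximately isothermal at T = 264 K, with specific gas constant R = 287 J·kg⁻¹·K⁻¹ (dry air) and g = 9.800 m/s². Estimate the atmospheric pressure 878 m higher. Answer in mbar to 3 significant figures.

Scale height: H = RT/g = 287 × 264 / 9.800 = 7731.4 m.
Barometric formula: P = P₀ exp(−z/H).
z/H = 878.00/7731.4 = 0.11356; exp(−0.11356) = 0.89265.
P = 1028 × 0.89265 = 917.64 mbar.

P ≈ 918 mbar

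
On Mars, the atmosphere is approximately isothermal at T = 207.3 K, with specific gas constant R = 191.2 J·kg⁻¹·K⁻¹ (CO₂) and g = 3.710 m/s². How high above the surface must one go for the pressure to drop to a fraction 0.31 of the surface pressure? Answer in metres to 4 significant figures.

Scale height: H = RT/g = 191.2 × 207.3 / 3.710 = 10683 m.
Set P/P₀ = exp(−z/H) = 0.31, so z = −H ln(0.31).
−ln(0.31) = 1.1712; z = 10683 × 1.1712 = 12512 m.

z ≈ 12510 m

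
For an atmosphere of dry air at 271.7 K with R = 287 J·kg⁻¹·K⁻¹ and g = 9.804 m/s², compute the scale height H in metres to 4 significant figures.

H ≈ 7954 m

The scale height of an isothermal atmosphere is H = RT/g.
H = 287 × 271.7 / 9.804 = 77978/9.804 = 7953.7 m.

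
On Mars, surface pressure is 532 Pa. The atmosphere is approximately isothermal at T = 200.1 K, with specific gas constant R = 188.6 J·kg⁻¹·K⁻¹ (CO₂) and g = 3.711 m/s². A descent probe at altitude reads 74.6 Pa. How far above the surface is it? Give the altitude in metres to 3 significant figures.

Scale height: H = RT/g = 188.6 × 200.1 / 3.711 = 10169 m.
Invert the barometric formula: z = H ln(P₀/P).
P₀/P = 532/74.6 = 7.1314; ln(7.1314) = 1.9645.
z = 10169 × 1.9645 = 19977 m.

z ≈ 20000 m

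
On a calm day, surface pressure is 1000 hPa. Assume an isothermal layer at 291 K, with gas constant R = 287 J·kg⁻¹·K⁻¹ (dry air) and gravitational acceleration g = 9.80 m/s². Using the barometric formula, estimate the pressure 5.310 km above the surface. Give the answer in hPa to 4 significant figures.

P ≈ 536.3 hPa

Scale height: H = RT/g = 287 × 291 / 9.80 = 8522.1 m.
Barometric formula: P = P₀ exp(−z/H).
z/H = 5310.0/8522.1 = 0.62309; exp(−0.62309) = 0.53628.
P = 1000 × 0.53628 = 536.28 hPa.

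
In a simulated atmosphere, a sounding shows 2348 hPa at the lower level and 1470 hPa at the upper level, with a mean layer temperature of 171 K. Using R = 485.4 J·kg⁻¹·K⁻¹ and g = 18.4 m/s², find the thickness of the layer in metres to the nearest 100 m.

Hypsometric equation: Δz = (R T̄/g) ln(P₁/P₂).
R T̄/g = 485.4 × 171 / 18.4 = 4511.1 m.
ln(2348/1470) = ln(1.5973) = 0.46831.
Δz = 4511.1 × 0.46831 = 2112.6 m.

Δz ≈ 2100 m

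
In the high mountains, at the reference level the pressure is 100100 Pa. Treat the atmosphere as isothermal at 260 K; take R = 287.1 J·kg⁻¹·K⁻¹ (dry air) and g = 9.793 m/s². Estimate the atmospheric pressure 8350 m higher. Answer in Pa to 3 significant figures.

Scale height: H = RT/g = 287.1 × 260 / 9.793 = 7622.4 m.
Barometric formula: P = P₀ exp(−z/H).
z/H = 8350.0/7622.4 = 1.0955; exp(−1.0955) = 0.33437.
P = 100100 × 0.33437 = 33470 Pa.

P ≈ 33500 Pa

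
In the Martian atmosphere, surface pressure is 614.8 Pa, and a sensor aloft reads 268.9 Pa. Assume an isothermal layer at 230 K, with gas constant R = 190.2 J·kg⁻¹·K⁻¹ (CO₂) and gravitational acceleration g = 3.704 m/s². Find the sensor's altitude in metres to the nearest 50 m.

Scale height: H = RT/g = 190.2 × 230 / 3.704 = 11810 m.
Invert the barometric formula: z = H ln(P₀/P).
P₀/P = 614.8/268.9 = 2.2864; ln(2.2864) = 0.82698.
z = 11810 × 0.82698 = 9766.6 m.

z ≈ 9750 m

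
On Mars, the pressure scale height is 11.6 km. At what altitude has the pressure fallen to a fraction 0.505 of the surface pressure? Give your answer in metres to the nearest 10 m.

Set P/P₀ = exp(−z/H) = 0.505, so z = −H ln(0.505).
−ln(0.505) = 0.68320; z = 11600 × 0.68320 = 7925.1 m.

z ≈ 7930 m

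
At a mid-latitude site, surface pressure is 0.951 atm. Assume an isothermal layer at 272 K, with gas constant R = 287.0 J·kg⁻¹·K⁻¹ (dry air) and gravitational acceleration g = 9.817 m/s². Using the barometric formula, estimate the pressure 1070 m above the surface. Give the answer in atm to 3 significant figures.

Scale height: H = RT/g = 287.0 × 272 / 9.817 = 7951.9 m.
Barometric formula: P = P₀ exp(−z/H).
z/H = 1070.0/7951.9 = 0.13456; exp(−0.13456) = 0.87410.
P = 0.951 × 0.87410 = 0.83127 atm.

P ≈ 0.831 atm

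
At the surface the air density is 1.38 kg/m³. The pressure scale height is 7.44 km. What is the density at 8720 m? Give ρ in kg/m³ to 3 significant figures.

In an isothermal atmosphere, density decays like pressure: ρ = ρ₀ exp(−z/H).
z/H = 8720.0/7440.0 = 1.1720; exp(−1.1720) = 0.30975.
ρ = 1.38 × 0.30975 = 0.42746 kg/m³.

ρ ≈ 0.427 kg/m³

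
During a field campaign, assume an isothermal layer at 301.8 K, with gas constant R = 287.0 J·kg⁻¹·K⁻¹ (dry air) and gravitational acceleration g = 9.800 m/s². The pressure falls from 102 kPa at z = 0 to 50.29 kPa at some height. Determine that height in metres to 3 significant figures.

Scale height: H = RT/g = 287.0 × 301.8 / 9.800 = 8838.4 m.
Invert the barometric formula: z = H ln(P₀/P).
P₀/P = 102/50.29 = 2.0282; ln(2.0282) = 0.70715.
z = 8838.4 × 0.70715 = 6250.1 m.

z ≈ 6250 m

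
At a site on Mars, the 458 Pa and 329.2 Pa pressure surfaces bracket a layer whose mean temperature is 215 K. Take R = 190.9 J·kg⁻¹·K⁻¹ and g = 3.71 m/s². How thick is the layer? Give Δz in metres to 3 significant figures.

Hypsometric equation: Δz = (R T̄/g) ln(P₁/P₂).
R T̄/g = 190.9 × 215 / 3.71 = 11063 m.
ln(458/329.2) = ln(1.3913) = 0.33024.
Δz = 11063 × 0.33024 = 3653.4 m.

Δz ≈ 3650 m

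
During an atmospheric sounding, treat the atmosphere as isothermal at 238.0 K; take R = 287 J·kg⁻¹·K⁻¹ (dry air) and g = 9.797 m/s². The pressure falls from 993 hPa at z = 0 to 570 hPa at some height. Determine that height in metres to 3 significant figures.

z ≈ 3870 m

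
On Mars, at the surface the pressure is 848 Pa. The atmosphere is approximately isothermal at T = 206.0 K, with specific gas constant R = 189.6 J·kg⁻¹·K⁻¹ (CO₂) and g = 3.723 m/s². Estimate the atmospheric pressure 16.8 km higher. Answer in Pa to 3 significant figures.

P ≈ 171 Pa

Scale height: H = RT/g = 189.6 × 206.0 / 3.723 = 10491 m.
Barometric formula: P = P₀ exp(−z/H).
z/H = 16800/10491 = 1.6014; exp(−1.6014) = 0.20161.
P = 848 × 0.20161 = 170.97 Pa.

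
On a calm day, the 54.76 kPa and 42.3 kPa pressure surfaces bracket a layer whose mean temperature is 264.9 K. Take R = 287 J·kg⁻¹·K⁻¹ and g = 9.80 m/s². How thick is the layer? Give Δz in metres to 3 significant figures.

Δz ≈ 2000 m

Hypsometric equation: Δz = (R T̄/g) ln(P₁/P₂).
R T̄/g = 287 × 264.9 / 9.80 = 7757.8 m.
ln(54.76/42.3) = ln(1.2946) = 0.25820.
Δz = 7757.8 × 0.25820 = 2003.1 m.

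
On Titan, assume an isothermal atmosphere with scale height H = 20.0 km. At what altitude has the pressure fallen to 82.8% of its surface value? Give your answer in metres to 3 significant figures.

z ≈ 3770 m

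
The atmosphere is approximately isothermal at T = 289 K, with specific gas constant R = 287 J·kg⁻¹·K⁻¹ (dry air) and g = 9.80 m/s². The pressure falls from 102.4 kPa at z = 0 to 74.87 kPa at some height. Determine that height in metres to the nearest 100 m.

z ≈ 2700 m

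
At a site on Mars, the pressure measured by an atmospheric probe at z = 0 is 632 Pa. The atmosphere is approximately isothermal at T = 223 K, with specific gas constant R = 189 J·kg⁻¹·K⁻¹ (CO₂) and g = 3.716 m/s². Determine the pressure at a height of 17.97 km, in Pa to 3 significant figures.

P ≈ 130 Pa

Scale height: H = RT/g = 189 × 223 / 3.716 = 11342 m.
Barometric formula: P = P₀ exp(−z/H).
z/H = 17970/11342 = 1.5844; exp(−1.5844) = 0.20507.
P = 632 × 0.20507 = 129.60 Pa.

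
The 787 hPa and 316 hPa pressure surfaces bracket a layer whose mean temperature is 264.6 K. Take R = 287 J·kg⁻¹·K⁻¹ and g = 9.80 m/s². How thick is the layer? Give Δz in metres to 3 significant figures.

Hypsometric equation: Δz = (R T̄/g) ln(P₁/P₂).
R T̄/g = 287 × 264.6 / 9.80 = 7749.0 m.
ln(787/316) = ln(2.4905) = 0.91248.
Δz = 7749.0 × 0.91248 = 7070.8 m.

Δz ≈ 7070 m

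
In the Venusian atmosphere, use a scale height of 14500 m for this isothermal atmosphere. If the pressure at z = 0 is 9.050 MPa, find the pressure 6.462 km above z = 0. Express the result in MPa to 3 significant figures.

Barometric formula: P = P₀ exp(−z/H).
z/H = 6462.0/14500 = 0.44566; exp(−0.44566) = 0.64040.
P = 9.050 × 0.64040 = 5.7956 MPa.

P ≈ 5.80 MPa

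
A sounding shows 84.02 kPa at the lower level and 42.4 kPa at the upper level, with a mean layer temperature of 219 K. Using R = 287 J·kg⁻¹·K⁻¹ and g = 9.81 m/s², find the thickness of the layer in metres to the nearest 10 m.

Hypsometric equation: Δz = (R T̄/g) ln(P₁/P₂).
R T̄/g = 287 × 219 / 9.81 = 6407.0 m.
ln(84.02/42.4) = ln(1.9816) = 0.68390.
Δz = 6407.0 × 0.68390 = 4381.7 m.

Δz ≈ 4380 m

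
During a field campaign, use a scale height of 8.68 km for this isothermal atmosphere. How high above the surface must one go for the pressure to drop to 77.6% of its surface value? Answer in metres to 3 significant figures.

z ≈ 2200 m

Set P/P₀ = exp(−z/H) = 0.776, so z = −H ln(0.776).
−ln(0.776) = 0.25360; z = 8680.0 × 0.25360 = 2201.2 m.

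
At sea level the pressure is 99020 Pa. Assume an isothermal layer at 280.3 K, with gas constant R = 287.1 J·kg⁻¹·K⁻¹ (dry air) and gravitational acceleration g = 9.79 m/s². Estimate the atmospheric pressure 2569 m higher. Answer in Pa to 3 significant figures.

P ≈ 72400 Pa

Scale height: H = RT/g = 287.1 × 280.3 / 9.79 = 8220.0 m.
Barometric formula: P = P₀ exp(−z/H).
z/H = 2569.0/8220.0 = 0.31253; exp(−0.31253) = 0.73159.
P = 99020 × 0.73159 = 72442 Pa.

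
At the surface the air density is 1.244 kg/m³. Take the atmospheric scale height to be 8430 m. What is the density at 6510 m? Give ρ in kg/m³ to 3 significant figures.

ρ ≈ 0.575 kg/m³

In an isothermal atmosphere, density decays like pressure: ρ = ρ₀ exp(−z/H).
z/H = 6510.0/8430.0 = 0.77224; exp(−0.77224) = 0.46198.
ρ = 1.244 × 0.46198 = 0.57470 kg/m³.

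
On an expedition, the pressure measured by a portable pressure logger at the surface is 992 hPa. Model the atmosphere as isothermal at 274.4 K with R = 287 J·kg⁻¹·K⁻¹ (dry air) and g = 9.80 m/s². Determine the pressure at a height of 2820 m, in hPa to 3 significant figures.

Scale height: H = RT/g = 287 × 274.4 / 9.80 = 8036.0 m.
Barometric formula: P = P₀ exp(−z/H).
z/H = 2820.0/8036.0 = 0.35092; exp(−0.35092) = 0.70404.
P = 992 × 0.70404 = 698.41 hPa.

P ≈ 698 hPa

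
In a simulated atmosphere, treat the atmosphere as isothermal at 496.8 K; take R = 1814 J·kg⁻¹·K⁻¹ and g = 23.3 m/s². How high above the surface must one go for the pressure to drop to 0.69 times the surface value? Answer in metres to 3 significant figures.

z ≈ 14400 m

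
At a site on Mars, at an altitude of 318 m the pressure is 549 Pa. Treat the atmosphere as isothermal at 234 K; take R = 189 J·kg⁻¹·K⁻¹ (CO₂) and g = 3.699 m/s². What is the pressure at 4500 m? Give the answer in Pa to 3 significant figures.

P ≈ 387 Pa

Scale height: H = RT/g = 189 × 234 / 3.699 = 11956 m.
Between two levels, P₂ = P₁ exp(−Δz/H) with Δz = z₂ − z₁.
Δz = 4500.0 − 318.00 = 4182.0 m; Δz/H = 4182.0/11956 = 0.34978.
P₂ = 549 × exp(−0.34978) = 549 × 0.70484 = 386.96 Pa.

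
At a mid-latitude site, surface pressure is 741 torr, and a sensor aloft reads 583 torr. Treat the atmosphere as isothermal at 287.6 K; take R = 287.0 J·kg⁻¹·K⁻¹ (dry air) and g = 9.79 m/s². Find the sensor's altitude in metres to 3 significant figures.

Scale height: H = RT/g = 287.0 × 287.6 / 9.79 = 8431.2 m.
Invert the barometric formula: z = H ln(P₀/P).
P₀/P = 741/583 = 1.2710; ln(1.2710) = 0.23980.
z = 8431.2 × 0.23980 = 2021.8 m.

z ≈ 2020 m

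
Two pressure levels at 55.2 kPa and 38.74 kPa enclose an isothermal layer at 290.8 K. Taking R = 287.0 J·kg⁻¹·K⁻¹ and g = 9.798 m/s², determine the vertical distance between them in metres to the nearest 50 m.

Hypsometric equation: Δz = (R T̄/g) ln(P₁/P₂).
R T̄/g = 287.0 × 290.8 / 9.798 = 8518.0 m.
ln(55.2/38.74) = ln(1.4249) = 0.35410.
Δz = 8518.0 × 0.35410 = 3016.2 m.

Δz ≈ 3000 m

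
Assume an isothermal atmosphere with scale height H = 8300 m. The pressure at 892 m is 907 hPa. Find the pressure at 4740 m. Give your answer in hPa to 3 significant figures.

P ≈ 571 hPa

Between two levels, P₂ = P₁ exp(−Δz/H) with Δz = z₂ − z₁.
Δz = 4740.0 − 892.00 = 3848.0 m; Δz/H = 3848.0/8300.0 = 0.46361.
P₂ = 907 × exp(−0.46361) = 907 × 0.62901 = 570.51 hPa.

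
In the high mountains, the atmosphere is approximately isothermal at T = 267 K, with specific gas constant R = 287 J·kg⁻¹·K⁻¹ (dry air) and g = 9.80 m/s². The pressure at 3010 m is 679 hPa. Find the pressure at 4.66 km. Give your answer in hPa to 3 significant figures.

P ≈ 550 hPa

Scale height: H = RT/g = 287 × 267 / 9.80 = 7819.3 m.
Between two levels, P₂ = P₁ exp(−Δz/H) with Δz = z₂ − z₁.
Δz = 4660.0 − 3010.0 = 1650.0 m; Δz/H = 1650.0/7819.3 = 0.21102.
P₂ = 679 × exp(−0.21102) = 679 × 0.80976 = 549.83 hPa.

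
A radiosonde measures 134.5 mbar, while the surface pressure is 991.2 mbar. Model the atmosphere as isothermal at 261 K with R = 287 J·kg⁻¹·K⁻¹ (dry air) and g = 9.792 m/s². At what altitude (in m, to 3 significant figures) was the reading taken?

Scale height: H = RT/g = 287 × 261 / 9.792 = 7649.8 m.
Invert the barometric formula: z = H ln(P₀/P).
P₀/P = 991.2/134.5 = 7.3695; ln(7.3695) = 1.9973.
z = 7649.8 × 1.9973 = 15279 m.

z ≈ 15300 m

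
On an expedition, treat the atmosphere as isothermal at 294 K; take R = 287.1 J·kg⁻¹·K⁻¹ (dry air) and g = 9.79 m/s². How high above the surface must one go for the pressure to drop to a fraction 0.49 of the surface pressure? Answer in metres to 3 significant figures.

Scale height: H = RT/g = 287.1 × 294 / 9.79 = 8621.8 m.
Set P/P₀ = exp(−z/H) = 0.49, so z = −H ln(0.49).
−ln(0.49) = 0.71335; z = 8621.8 × 0.71335 = 6150.4 m.

z ≈ 6150 m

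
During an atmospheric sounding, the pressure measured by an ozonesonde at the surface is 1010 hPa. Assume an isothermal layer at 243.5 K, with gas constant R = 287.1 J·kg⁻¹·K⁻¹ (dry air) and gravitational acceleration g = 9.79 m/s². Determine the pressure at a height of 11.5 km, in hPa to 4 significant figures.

P ≈ 201.8 hPa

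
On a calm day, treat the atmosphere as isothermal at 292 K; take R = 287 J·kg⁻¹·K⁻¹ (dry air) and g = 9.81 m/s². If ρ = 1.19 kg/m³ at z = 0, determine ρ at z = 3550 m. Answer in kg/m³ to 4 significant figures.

Scale height: H = RT/g = 287 × 292 / 9.81 = 8542.7 m.
In an isothermal atmosphere, density decays like pressure: ρ = ρ₀ exp(−z/H).
z/H = 3550.0/8542.7 = 0.41556; exp(−0.41556) = 0.65997.
ρ = 1.19 × 0.65997 = 0.78536 kg/m³.

ρ ≈ 0.7854 kg/m³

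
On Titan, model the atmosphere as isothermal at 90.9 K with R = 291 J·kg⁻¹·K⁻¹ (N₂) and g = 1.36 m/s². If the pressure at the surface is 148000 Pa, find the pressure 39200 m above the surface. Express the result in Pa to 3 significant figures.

P ≈ 19700 Pa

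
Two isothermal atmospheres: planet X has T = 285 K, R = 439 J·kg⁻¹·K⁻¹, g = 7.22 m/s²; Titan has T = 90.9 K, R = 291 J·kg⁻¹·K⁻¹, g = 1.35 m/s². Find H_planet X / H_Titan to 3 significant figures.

H = RT/g for each body.
H_planet X = 439 × 285 / 7.22 = 17329 m.
H_Titan = 291 × 90.9 / 1.35 = 19594 m.
H_planet X/H_Titan = 17329/19594 = 0.88440.

H_planet X/H_Titan ≈ 0.884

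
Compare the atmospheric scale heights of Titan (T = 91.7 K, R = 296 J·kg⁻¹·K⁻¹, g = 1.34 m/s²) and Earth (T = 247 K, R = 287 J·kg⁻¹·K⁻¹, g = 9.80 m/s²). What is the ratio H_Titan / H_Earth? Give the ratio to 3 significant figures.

H_Titan/H_Earth ≈ 2.80

H = RT/g for each body.
H_Titan = 296 × 91.7 / 1.34 = 20256 m.
H_Earth = 287 × 247 / 9.80 = 7233.6 m.
H_Titan/H_Earth = 20256/7233.6 = 2.8003.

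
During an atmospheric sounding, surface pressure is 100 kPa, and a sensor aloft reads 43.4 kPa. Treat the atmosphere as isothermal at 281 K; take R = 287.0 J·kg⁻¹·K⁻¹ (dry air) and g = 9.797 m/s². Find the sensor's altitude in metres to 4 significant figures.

Scale height: H = RT/g = 287.0 × 281 / 9.797 = 8231.8 m.
Invert the barometric formula: z = H ln(P₀/P).
P₀/P = 100/43.4 = 2.3041; ln(2.3041) = 0.83469.
z = 8231.8 × 0.83469 = 6871.0 m.

z ≈ 6871 m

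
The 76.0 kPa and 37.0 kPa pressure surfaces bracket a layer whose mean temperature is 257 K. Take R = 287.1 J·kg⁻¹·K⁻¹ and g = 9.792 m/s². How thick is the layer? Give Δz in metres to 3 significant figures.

Hypsometric equation: Δz = (R T̄/g) ln(P₁/P₂).
R T̄/g = 287.1 × 257 / 9.792 = 7535.2 m.
ln(76.0/37.0) = ln(2.0541) = 0.71984.
Δz = 7535.2 × 0.71984 = 5424.1 m.

Δz ≈ 5420 m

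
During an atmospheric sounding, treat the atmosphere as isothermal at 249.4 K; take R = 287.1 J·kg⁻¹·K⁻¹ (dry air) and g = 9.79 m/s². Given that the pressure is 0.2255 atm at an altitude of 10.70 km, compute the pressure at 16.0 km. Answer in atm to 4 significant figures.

P ≈ 0.1093 atm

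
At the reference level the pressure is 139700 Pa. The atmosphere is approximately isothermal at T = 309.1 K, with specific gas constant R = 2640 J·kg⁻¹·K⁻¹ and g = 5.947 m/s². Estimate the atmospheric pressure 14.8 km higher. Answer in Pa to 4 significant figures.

Scale height: H = RT/g = 2640 × 309.1 / 5.947 = 137220 m.
Barometric formula: P = P₀ exp(−z/H).
z/H = 14800/137220 = 0.10786; exp(−0.10786) = 0.89775.
P = 139700 × 0.89775 = 125420 Pa.

P ≈ 125400 Pa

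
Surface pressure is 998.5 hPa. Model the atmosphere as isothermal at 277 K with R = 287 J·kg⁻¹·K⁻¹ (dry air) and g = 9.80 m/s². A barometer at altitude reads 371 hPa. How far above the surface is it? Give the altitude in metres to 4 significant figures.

z ≈ 8031 m

Scale height: H = RT/g = 287 × 277 / 9.80 = 8112.1 m.
Invert the barometric formula: z = H ln(P₀/P).
P₀/P = 998.5/371 = 2.6914; ln(2.6914) = 0.99006.
z = 8112.1 × 0.99006 = 8031.5 m.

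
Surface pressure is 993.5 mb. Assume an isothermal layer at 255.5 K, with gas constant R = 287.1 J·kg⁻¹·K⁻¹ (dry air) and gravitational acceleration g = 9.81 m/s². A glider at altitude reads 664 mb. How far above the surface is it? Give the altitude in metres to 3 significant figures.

z ≈ 3010 m

Scale height: H = RT/g = 287.1 × 255.5 / 9.81 = 7477.5 m.
Invert the barometric formula: z = H ln(P₀/P).
P₀/P = 993.5/664 = 1.4962; ln(1.4962) = 0.40293.
z = 7477.5 × 0.40293 = 3012.9 m.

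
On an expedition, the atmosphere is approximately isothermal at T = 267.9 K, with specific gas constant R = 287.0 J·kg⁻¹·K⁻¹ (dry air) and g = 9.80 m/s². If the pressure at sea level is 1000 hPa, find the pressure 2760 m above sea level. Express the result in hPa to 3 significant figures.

Scale height: H = RT/g = 287.0 × 267.9 / 9.80 = 7845.6 m.
Barometric formula: P = P₀ exp(−z/H).
z/H = 2760.0/7845.6 = 0.35179; exp(−0.35179) = 0.70343.
P = 1000 × 0.70343 = 703.43 hPa.

P ≈ 703 hPa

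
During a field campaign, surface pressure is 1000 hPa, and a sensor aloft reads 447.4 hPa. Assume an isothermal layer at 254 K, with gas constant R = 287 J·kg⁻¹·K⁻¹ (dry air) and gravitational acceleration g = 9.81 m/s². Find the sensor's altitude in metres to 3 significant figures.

Scale height: H = RT/g = 287 × 254 / 9.81 = 7431.0 m.
Invert the barometric formula: z = H ln(P₀/P).
P₀/P = 1000/447.4 = 2.2351; ln(2.2351) = 0.80429.
z = 7431.0 × 0.80429 = 5976.7 m.

z ≈ 5980 m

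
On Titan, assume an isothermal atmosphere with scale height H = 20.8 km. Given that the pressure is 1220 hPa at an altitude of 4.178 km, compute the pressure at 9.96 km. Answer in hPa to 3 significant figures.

P ≈ 924 hPa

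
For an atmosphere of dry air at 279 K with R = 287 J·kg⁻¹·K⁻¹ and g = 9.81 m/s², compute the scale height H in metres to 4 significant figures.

H ≈ 8162 m

The scale height of an isothermal atmosphere is H = RT/g.
H = 287 × 279 / 9.81 = 80073/9.81 = 8162.4 m.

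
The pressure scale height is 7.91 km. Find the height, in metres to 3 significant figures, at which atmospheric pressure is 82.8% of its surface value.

z ≈ 1490 m

Set P/P₀ = exp(−z/H) = 0.828, so z = −H ln(0.828).
−ln(0.828) = 0.18874; z = 7910.0 × 0.18874 = 1492.9 m.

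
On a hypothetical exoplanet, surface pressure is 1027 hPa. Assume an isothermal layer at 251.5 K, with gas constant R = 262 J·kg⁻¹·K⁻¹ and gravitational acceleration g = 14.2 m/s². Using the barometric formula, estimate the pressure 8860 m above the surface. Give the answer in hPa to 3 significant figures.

P ≈ 152 hPa

Scale height: H = RT/g = 262 × 251.5 / 14.2 = 4640.4 m.
Barometric formula: P = P₀ exp(−z/H).
z/H = 8860.0/4640.4 = 1.9093; exp(−1.9093) = 0.14818.
P = 1027 × 0.14818 = 152.18 hPa.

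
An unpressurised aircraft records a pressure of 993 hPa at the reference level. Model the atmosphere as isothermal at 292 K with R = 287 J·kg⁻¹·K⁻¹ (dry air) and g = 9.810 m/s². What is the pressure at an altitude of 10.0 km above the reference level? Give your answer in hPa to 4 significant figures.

Scale height: H = RT/g = 287 × 292 / 9.810 = 8542.7 m.
Barometric formula: P = P₀ exp(−z/H).
z/H = 10000/8542.7 = 1.1706; exp(−1.1706) = 0.31018.
P = 993 × 0.31018 = 308.01 hPa.

P ≈ 308.0 hPa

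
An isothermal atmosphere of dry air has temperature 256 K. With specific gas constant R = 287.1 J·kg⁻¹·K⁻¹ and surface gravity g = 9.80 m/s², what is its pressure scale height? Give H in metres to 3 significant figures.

The scale height of an isothermal atmosphere is H = RT/g.
H = 287.1 × 256 / 9.80 = 73498/9.80 = 7499.8 m.

H ≈ 7500 m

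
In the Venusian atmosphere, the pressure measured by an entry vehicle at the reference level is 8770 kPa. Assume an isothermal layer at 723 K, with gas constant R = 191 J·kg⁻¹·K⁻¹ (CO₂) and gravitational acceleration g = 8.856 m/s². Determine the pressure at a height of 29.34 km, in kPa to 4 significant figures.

P ≈ 1336 kPa

Scale height: H = RT/g = 191 × 723 / 8.856 = 15593 m.
Barometric formula: P = P₀ exp(−z/H).
z/H = 29340/15593 = 1.8816; exp(−1.8816) = 0.15235.
P = 8770 × 0.15235 = 1336.1 kPa.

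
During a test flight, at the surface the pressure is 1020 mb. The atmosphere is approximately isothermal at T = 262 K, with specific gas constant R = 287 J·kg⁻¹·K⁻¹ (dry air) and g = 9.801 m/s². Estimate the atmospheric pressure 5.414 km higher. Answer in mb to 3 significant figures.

P ≈ 504 mb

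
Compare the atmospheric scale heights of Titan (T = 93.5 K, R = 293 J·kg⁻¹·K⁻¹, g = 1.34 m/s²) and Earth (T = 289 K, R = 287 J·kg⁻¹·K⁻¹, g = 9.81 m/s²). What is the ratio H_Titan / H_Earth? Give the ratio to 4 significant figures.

H = RT/g for each body.
H_Titan = 293 × 93.5 / 1.34 = 20444 m.
H_Earth = 287 × 289 / 9.81 = 8454.9 m.
H_Titan/H_Earth = 20444/8454.9 = 2.4180.

H_Titan/H_Earth ≈ 2.418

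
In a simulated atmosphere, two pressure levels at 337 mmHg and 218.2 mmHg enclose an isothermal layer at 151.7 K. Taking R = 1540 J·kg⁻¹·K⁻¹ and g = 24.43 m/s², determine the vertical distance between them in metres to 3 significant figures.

Δz ≈ 4160 m

Hypsometric equation: Δz = (R T̄/g) ln(P₁/P₂).
R T̄/g = 1540 × 151.7 / 24.43 = 9562.8 m.
ln(337/218.2) = ln(1.5445) = 0.43470.
Δz = 9562.8 × 0.43470 = 4156.9 m.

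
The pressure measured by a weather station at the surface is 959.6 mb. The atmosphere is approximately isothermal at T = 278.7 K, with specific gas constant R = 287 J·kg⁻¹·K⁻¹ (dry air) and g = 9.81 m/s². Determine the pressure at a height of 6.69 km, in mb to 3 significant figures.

Scale height: H = RT/g = 287 × 278.7 / 9.81 = 8153.6 m.
Barometric formula: P = P₀ exp(−z/H).
z/H = 6690.0/8153.6 = 0.82050; exp(−0.82050) = 0.44021.
P = 959.6 × 0.44021 = 422.43 mb.

P ≈ 422 mb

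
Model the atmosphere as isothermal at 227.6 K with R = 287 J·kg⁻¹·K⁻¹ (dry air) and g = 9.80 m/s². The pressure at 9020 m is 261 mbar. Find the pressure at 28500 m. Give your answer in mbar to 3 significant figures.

P ≈ 14.0 mbar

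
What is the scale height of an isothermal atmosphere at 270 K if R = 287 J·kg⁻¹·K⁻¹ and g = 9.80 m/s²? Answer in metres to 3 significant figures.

H ≈ 7910 m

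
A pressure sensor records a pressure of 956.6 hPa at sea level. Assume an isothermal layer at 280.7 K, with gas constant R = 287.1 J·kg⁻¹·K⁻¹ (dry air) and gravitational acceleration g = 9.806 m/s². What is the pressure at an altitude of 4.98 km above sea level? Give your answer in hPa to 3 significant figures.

Scale height: H = RT/g = 287.1 × 280.7 / 9.806 = 8218.3 m.
Barometric formula: P = P₀ exp(−z/H).
z/H = 4980.0/8218.3 = 0.60596; exp(−0.60596) = 0.54555.
P = 956.6 × 0.54555 = 521.87 hPa.

P ≈ 522 hPa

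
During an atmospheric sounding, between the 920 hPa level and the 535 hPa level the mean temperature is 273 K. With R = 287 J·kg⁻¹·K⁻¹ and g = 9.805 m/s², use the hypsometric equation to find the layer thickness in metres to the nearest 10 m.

Hypsometric equation: Δz = (R T̄/g) ln(P₁/P₂).
R T̄/g = 287 × 273 / 9.805 = 7990.9 m.
ln(920/535) = ln(1.7196) = 0.54209.
Δz = 7990.9 × 0.54209 = 4331.8 m.

Δz ≈ 4330 m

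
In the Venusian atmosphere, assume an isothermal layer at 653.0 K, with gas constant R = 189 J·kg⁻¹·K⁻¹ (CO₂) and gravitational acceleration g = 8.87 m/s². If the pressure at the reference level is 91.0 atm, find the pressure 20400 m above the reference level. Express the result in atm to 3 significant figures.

Scale height: H = RT/g = 189 × 653.0 / 8.87 = 13914 m.
Barometric formula: P = P₀ exp(−z/H).
z/H = 20400/13914 = 1.4661; exp(−1.4661) = 0.23082.
P = 91.0 × 0.23082 = 21.005 atm.

P ≈ 21.0 atm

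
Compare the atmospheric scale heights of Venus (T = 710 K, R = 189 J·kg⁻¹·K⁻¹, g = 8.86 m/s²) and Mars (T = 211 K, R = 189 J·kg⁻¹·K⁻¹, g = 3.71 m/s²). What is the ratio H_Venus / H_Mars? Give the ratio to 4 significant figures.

H_Venus/H_Mars ≈ 1.409

H = RT/g for each body.
H_Venus = 189 × 710 / 8.86 = 15146 m.
H_Mars = 189 × 211 / 3.71 = 10749 m.
H_Venus/H_Mars = 15146/10749 = 1.4091.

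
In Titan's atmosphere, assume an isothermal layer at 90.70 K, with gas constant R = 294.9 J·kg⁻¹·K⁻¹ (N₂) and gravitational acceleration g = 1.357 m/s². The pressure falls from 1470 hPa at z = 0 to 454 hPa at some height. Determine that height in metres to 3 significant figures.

z ≈ 23200 m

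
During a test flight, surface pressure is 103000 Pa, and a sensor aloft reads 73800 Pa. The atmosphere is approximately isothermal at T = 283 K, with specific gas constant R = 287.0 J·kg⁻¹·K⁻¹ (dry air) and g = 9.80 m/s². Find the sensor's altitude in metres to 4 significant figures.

Scale height: H = RT/g = 287.0 × 283 / 9.80 = 8287.9 m.
Invert the barometric formula: z = H ln(P₀/P).
P₀/P = 103000/73800 = 1.3957; ln(1.3957) = 0.33340.
z = 8287.9 × 0.33340 = 2763.2 m.

z ≈ 2763 m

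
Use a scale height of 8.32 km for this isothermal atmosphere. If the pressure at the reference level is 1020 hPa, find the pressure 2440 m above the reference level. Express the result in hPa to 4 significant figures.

P ≈ 760.7 hPa

Barometric formula: P = P₀ exp(−z/H).
z/H = 2440.0/8320.0 = 0.29327; exp(−0.29327) = 0.74582.
P = 1020 × 0.74582 = 760.74 hPa.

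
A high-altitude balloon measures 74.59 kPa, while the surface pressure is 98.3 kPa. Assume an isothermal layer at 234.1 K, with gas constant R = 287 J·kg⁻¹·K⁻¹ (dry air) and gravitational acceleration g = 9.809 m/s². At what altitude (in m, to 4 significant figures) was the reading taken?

z ≈ 1891 m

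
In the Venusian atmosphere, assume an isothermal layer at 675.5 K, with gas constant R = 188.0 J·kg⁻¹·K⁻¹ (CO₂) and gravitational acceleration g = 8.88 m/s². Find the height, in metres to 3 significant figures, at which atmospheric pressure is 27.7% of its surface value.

z ≈ 18400 m

Scale height: H = RT/g = 188.0 × 675.5 / 8.88 = 14301 m.
Set P/P₀ = exp(−z/H) = 0.277, so z = −H ln(0.277).
−ln(0.277) = 1.2837; z = 14301 × 1.2837 = 18358 m.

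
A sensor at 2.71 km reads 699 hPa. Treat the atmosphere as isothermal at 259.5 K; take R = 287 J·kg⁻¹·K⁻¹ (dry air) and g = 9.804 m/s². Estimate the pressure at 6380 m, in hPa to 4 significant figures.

P ≈ 431.2 hPa

Scale height: H = RT/g = 287 × 259.5 / 9.804 = 7596.5 m.
Between two levels, P₂ = P₁ exp(−Δz/H) with Δz = z₂ − z₁.
Δz = 6380.0 − 2710.0 = 3670.0 m; Δz/H = 3670.0/7596.5 = 0.48312.
P₂ = 699 × exp(−0.48312) = 699 × 0.61686 = 431.19 hPa.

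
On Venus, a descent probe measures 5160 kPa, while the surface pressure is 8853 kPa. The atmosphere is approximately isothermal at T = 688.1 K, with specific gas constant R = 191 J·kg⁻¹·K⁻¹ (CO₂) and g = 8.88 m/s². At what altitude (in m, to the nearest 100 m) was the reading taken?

z ≈ 8000 m

Scale height: H = RT/g = 191 × 688.1 / 8.88 = 14800 m.
Invert the barometric formula: z = H ln(P₀/P).
P₀/P = 8853/5160 = 1.7157; ln(1.7157) = 0.53982.
z = 14800 × 0.53982 = 7989.3 m.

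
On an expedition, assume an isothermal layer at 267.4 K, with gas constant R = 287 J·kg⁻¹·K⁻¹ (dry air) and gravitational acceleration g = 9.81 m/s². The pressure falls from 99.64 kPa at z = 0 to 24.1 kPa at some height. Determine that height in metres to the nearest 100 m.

z ≈ 11100 m

Scale height: H = RT/g = 287 × 267.4 / 9.81 = 7823.0 m.
Invert the barometric formula: z = H ln(P₀/P).
P₀/P = 99.64/24.1 = 4.1344; ln(4.1344) = 1.4193.
z = 7823.0 × 1.4193 = 11103 m.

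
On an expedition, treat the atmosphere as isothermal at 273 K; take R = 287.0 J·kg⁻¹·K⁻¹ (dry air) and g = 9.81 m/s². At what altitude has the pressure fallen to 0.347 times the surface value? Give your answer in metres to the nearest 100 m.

Scale height: H = RT/g = 287.0 × 273 / 9.81 = 7986.9 m.
Set P/P₀ = exp(−z/H) = 0.347, so z = −H ln(0.347).
−ln(0.347) = 1.0584; z = 7986.9 × 1.0584 = 8453.3 m.

z ≈ 8500 m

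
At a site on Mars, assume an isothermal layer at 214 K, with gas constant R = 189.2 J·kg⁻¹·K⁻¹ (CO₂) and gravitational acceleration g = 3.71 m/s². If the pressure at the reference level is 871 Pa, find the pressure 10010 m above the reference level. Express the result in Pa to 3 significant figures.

P ≈ 348 Pa

Scale height: H = RT/g = 189.2 × 214 / 3.71 = 10913 m.
Barometric formula: P = P₀ exp(−z/H).
z/H = 10010/10913 = 0.91725; exp(−0.91725) = 0.39962.
P = 871 × 0.39962 = 348.07 Pa.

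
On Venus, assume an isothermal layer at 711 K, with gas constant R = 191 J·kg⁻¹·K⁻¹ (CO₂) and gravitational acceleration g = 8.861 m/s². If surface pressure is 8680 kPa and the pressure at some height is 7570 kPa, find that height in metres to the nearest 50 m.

Scale height: H = RT/g = 191 × 711 / 8.861 = 15326 m.
Invert the barometric formula: z = H ln(P₀/P).
P₀/P = 8680/7570 = 1.1466; ln(1.1466) = 0.13680.
z = 15326 × 0.13680 = 2096.6 m.

z ≈ 2100 m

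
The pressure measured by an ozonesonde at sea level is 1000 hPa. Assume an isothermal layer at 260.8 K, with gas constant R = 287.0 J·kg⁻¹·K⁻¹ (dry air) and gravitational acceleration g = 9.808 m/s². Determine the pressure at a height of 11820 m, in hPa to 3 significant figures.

Scale height: H = RT/g = 287.0 × 260.8 / 9.808 = 7631.5 m.
Barometric formula: P = P₀ exp(−z/H).
z/H = 11820/7631.5 = 1.5488; exp(−1.5488) = 0.21250.
P = 1000 × 0.21250 = 212.50 hPa.

P ≈ 212 hPa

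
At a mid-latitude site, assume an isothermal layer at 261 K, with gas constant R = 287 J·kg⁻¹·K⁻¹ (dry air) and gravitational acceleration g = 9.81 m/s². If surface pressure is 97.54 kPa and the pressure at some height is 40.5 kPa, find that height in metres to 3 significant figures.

Scale height: H = RT/g = 287 × 261 / 9.81 = 7635.8 m.
Invert the barometric formula: z = H ln(P₀/P).
P₀/P = 97.54/40.5 = 2.4084; ln(2.4084) = 0.87896.
z = 7635.8 × 0.87896 = 6711.6 m.

z ≈ 6710 m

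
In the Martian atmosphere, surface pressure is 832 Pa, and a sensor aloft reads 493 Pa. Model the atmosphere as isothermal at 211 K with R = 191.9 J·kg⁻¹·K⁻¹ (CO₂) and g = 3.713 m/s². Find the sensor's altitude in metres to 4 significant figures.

z ≈ 5707 m

Scale height: H = RT/g = 191.9 × 211 / 3.713 = 10905 m.
Invert the barometric formula: z = H ln(P₀/P).
P₀/P = 832/493 = 1.6876; ln(1.6876) = 0.52331.
z = 10905 × 0.52331 = 5706.7 m.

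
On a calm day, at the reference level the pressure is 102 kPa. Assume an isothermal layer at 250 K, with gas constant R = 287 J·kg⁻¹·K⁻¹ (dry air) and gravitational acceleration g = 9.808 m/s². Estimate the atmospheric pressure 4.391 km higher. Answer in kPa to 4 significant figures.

P ≈ 55.97 kPa

Scale height: H = RT/g = 287 × 250 / 9.808 = 7315.5 m.
Barometric formula: P = P₀ exp(−z/H).
z/H = 4391.0/7315.5 = 0.60023; exp(−0.60023) = 0.54869.
P = 102 × 0.54869 = 55.966 kPa.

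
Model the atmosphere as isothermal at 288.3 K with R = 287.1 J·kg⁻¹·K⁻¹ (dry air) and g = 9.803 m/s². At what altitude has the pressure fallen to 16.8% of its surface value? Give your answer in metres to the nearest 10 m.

Scale height: H = RT/g = 287.1 × 288.3 / 9.803 = 8443.4 m.
Set P/P₀ = exp(−z/H) = 0.168, so z = −H ln(0.168).
−ln(0.168) = 1.7838; z = 8443.4 × 1.7838 = 15061 m.

z ≈ 15060 m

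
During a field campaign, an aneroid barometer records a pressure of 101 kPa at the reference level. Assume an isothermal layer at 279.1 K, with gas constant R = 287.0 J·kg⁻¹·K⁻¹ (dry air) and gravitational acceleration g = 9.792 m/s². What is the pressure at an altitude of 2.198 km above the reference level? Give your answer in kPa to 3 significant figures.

P ≈ 77.2 kPa

Scale height: H = RT/g = 287.0 × 279.1 / 9.792 = 8180.3 m.
Barometric formula: P = P₀ exp(−z/H).
z/H = 2198.0/8180.3 = 0.26869; exp(−0.26869) = 0.76438.
P = 101 × 0.76438 = 77.202 kPa.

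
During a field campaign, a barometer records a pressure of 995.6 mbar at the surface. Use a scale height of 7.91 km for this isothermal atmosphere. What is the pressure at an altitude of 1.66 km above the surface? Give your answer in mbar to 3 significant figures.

P ≈ 807 mbar

Barometric formula: P = P₀ exp(−z/H).
z/H = 1660.0/7910.0 = 0.20986; exp(−0.20986) = 0.81070.
P = 995.6 × 0.81070 = 807.13 mbar.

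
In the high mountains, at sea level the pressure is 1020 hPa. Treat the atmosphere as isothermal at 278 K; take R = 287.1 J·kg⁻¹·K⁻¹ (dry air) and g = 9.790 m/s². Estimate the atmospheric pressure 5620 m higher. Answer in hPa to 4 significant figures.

Scale height: H = RT/g = 287.1 × 278 / 9.790 = 8152.6 m.
Barometric formula: P = P₀ exp(−z/H).
z/H = 5620.0/8152.6 = 0.68935; exp(−0.68935) = 0.50190.
P = 1020 × 0.50190 = 511.94 hPa.

P ≈ 511.9 hPa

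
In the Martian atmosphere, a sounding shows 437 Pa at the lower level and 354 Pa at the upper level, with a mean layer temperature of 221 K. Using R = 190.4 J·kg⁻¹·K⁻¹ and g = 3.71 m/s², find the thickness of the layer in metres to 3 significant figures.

Hypsometric equation: Δz = (R T̄/g) ln(P₁/P₂).
R T̄/g = 190.4 × 221 / 3.71 = 11342 m.
ln(437/354) = ln(1.2345) = 0.21067.
Δz = 11342 × 0.21067 = 2389.4 m.

Δz ≈ 2390 m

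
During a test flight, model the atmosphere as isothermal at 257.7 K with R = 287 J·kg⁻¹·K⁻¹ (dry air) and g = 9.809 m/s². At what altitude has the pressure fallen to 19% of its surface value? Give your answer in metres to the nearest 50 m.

z ≈ 12500 m

Scale height: H = RT/g = 287 × 257.7 / 9.809 = 7540.0 m.
Set P/P₀ = exp(−z/H) = 0.19, so z = −H ln(0.19).
−ln(0.19) = 1.6607; z = 7540.0 × 1.6607 = 12522 m.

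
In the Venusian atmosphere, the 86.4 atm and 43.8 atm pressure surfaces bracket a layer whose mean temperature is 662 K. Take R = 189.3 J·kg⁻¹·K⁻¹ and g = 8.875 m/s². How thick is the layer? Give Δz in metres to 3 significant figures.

Δz ≈ 9590 m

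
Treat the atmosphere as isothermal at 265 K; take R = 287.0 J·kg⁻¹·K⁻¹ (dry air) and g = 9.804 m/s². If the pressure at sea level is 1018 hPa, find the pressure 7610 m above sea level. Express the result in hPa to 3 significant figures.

P ≈ 382 hPa

Scale height: H = RT/g = 287.0 × 265 / 9.804 = 7757.5 m.
Barometric formula: P = P₀ exp(−z/H).
z/H = 7610.0/7757.5 = 0.98099; exp(−0.98099) = 0.37494.
P = 1018 × 0.37494 = 381.69 hPa.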